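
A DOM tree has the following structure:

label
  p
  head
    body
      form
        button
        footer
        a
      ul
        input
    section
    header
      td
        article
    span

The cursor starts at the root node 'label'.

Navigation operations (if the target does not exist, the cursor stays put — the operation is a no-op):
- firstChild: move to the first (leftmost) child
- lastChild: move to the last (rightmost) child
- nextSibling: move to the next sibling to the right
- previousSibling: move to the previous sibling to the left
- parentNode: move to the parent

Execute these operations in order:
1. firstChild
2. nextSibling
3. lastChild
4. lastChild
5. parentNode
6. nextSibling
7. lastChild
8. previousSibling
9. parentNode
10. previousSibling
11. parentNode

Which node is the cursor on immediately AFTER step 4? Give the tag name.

After 1 (firstChild): p
After 2 (nextSibling): head
After 3 (lastChild): span
After 4 (lastChild): span (no-op, stayed)

Answer: span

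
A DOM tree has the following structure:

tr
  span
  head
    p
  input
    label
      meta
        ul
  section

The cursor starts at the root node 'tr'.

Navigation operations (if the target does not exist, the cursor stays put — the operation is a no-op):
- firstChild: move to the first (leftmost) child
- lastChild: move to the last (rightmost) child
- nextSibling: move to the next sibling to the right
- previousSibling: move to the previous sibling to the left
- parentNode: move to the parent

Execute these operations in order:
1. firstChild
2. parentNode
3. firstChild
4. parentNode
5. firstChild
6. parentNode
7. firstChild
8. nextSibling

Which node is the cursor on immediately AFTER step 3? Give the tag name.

After 1 (firstChild): span
After 2 (parentNode): tr
After 3 (firstChild): span

Answer: span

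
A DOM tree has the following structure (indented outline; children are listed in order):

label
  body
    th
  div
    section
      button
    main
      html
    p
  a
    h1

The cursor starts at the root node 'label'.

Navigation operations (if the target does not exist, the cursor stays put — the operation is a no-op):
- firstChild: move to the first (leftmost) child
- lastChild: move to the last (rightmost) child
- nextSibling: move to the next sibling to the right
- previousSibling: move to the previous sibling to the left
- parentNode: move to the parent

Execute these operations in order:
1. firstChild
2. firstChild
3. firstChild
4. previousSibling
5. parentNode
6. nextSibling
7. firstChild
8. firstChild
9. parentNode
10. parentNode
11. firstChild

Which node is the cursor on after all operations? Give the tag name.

Answer: section

Derivation:
After 1 (firstChild): body
After 2 (firstChild): th
After 3 (firstChild): th (no-op, stayed)
After 4 (previousSibling): th (no-op, stayed)
After 5 (parentNode): body
After 6 (nextSibling): div
After 7 (firstChild): section
After 8 (firstChild): button
After 9 (parentNode): section
After 10 (parentNode): div
After 11 (firstChild): section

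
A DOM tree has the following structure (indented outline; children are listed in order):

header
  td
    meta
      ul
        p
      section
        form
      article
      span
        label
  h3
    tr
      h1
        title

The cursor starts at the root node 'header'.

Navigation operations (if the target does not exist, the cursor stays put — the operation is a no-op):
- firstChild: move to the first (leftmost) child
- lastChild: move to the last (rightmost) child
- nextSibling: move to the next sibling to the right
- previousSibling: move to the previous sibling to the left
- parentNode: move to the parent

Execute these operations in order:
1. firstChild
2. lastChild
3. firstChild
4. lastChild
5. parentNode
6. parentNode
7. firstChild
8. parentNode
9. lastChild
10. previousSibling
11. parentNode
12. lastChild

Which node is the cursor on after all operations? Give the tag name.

After 1 (firstChild): td
After 2 (lastChild): meta
After 3 (firstChild): ul
After 4 (lastChild): p
After 5 (parentNode): ul
After 6 (parentNode): meta
After 7 (firstChild): ul
After 8 (parentNode): meta
After 9 (lastChild): span
After 10 (previousSibling): article
After 11 (parentNode): meta
After 12 (lastChild): span

Answer: span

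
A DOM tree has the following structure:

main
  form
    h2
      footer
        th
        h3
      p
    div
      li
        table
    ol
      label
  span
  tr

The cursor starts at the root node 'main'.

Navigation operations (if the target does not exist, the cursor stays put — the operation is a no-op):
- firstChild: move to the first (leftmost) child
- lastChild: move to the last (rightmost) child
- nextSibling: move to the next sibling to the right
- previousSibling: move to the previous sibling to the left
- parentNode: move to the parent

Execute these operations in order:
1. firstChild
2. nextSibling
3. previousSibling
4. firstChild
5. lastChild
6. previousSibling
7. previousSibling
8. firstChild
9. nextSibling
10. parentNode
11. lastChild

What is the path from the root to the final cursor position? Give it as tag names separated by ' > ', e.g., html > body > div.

After 1 (firstChild): form
After 2 (nextSibling): span
After 3 (previousSibling): form
After 4 (firstChild): h2
After 5 (lastChild): p
After 6 (previousSibling): footer
After 7 (previousSibling): footer (no-op, stayed)
After 8 (firstChild): th
After 9 (nextSibling): h3
After 10 (parentNode): footer
After 11 (lastChild): h3

Answer: main > form > h2 > footer > h3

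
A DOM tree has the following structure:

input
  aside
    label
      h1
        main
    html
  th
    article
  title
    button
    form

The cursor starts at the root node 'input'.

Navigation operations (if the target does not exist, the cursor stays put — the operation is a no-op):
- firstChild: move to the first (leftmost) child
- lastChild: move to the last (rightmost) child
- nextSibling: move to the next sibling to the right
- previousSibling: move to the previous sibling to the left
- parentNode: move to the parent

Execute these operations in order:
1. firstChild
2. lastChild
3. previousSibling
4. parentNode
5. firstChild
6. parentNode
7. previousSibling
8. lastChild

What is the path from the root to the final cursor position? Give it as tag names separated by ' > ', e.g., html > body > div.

Answer: input > aside > html

Derivation:
After 1 (firstChild): aside
After 2 (lastChild): html
After 3 (previousSibling): label
After 4 (parentNode): aside
After 5 (firstChild): label
After 6 (parentNode): aside
After 7 (previousSibling): aside (no-op, stayed)
After 8 (lastChild): html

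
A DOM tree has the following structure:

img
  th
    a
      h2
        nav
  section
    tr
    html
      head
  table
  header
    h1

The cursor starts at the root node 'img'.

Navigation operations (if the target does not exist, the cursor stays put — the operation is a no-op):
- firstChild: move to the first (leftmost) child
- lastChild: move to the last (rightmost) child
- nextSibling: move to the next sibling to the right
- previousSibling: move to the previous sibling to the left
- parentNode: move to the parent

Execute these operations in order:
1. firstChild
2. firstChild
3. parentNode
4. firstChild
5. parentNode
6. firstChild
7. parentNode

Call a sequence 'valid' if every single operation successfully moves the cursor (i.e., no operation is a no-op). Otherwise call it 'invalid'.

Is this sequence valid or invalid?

Answer: valid

Derivation:
After 1 (firstChild): th
After 2 (firstChild): a
After 3 (parentNode): th
After 4 (firstChild): a
After 5 (parentNode): th
After 6 (firstChild): a
After 7 (parentNode): th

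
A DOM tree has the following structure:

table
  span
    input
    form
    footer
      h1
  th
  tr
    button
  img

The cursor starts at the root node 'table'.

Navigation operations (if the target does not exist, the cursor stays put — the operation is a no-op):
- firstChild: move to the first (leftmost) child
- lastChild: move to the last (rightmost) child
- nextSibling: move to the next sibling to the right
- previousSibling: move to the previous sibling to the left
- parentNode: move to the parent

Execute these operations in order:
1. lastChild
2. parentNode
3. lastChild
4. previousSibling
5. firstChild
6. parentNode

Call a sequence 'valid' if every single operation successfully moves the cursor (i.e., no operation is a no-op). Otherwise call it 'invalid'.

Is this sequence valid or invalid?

Answer: valid

Derivation:
After 1 (lastChild): img
After 2 (parentNode): table
After 3 (lastChild): img
After 4 (previousSibling): tr
After 5 (firstChild): button
After 6 (parentNode): tr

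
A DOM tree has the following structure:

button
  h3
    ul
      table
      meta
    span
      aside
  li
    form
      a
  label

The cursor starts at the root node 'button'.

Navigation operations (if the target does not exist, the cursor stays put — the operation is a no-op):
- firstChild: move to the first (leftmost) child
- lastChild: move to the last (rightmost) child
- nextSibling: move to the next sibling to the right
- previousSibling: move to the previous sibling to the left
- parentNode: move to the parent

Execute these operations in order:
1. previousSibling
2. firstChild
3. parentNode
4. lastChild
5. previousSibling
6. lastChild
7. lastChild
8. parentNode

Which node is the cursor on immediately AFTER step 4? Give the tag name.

Answer: label

Derivation:
After 1 (previousSibling): button (no-op, stayed)
After 2 (firstChild): h3
After 3 (parentNode): button
After 4 (lastChild): label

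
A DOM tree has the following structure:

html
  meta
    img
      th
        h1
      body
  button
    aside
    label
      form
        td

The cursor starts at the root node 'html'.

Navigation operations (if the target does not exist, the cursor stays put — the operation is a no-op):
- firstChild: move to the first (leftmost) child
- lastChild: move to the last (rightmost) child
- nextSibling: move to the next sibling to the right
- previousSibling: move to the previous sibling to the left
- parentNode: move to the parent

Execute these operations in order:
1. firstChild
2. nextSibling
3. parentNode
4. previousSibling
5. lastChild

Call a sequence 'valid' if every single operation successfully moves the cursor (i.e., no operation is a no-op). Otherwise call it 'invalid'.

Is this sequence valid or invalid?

After 1 (firstChild): meta
After 2 (nextSibling): button
After 3 (parentNode): html
After 4 (previousSibling): html (no-op, stayed)
After 5 (lastChild): button

Answer: invalid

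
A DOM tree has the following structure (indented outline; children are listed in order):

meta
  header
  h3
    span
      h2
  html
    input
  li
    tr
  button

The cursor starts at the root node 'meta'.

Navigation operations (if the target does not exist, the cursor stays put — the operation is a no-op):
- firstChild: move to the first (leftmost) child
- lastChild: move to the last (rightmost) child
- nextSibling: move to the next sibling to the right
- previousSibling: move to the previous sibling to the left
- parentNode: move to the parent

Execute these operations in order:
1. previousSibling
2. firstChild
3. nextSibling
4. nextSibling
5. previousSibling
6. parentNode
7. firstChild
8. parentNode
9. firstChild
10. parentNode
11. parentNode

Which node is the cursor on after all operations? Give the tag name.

Answer: meta

Derivation:
After 1 (previousSibling): meta (no-op, stayed)
After 2 (firstChild): header
After 3 (nextSibling): h3
After 4 (nextSibling): html
After 5 (previousSibling): h3
After 6 (parentNode): meta
After 7 (firstChild): header
After 8 (parentNode): meta
After 9 (firstChild): header
After 10 (parentNode): meta
After 11 (parentNode): meta (no-op, stayed)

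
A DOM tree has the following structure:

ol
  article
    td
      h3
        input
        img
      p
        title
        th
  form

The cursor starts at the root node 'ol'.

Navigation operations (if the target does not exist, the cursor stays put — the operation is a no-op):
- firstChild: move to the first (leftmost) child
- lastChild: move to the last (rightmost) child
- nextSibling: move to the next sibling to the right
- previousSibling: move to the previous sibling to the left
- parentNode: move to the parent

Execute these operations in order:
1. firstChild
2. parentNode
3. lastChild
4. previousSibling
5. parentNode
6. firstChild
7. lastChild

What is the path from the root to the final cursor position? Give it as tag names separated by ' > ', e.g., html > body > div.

Answer: ol > article > td

Derivation:
After 1 (firstChild): article
After 2 (parentNode): ol
After 3 (lastChild): form
After 4 (previousSibling): article
After 5 (parentNode): ol
After 6 (firstChild): article
After 7 (lastChild): td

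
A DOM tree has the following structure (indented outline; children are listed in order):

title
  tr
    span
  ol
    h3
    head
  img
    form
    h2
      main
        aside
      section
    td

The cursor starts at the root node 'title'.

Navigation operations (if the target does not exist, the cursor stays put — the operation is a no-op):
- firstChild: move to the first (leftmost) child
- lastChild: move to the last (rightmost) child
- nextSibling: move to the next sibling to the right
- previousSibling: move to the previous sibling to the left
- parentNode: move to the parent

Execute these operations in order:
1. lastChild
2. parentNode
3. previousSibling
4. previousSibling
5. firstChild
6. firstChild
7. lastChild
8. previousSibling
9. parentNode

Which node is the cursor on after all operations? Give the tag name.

Answer: tr

Derivation:
After 1 (lastChild): img
After 2 (parentNode): title
After 3 (previousSibling): title (no-op, stayed)
After 4 (previousSibling): title (no-op, stayed)
After 5 (firstChild): tr
After 6 (firstChild): span
After 7 (lastChild): span (no-op, stayed)
After 8 (previousSibling): span (no-op, stayed)
After 9 (parentNode): tr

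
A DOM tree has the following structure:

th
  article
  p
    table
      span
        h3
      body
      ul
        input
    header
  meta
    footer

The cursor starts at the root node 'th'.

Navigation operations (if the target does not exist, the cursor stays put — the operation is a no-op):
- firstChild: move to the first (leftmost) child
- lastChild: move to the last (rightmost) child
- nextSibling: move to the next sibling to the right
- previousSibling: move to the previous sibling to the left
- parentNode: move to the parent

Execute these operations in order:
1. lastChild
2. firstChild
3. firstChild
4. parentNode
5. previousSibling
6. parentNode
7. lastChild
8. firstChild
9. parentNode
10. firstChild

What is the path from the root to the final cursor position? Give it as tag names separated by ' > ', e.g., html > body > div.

After 1 (lastChild): meta
After 2 (firstChild): footer
After 3 (firstChild): footer (no-op, stayed)
After 4 (parentNode): meta
After 5 (previousSibling): p
After 6 (parentNode): th
After 7 (lastChild): meta
After 8 (firstChild): footer
After 9 (parentNode): meta
After 10 (firstChild): footer

Answer: th > meta > footer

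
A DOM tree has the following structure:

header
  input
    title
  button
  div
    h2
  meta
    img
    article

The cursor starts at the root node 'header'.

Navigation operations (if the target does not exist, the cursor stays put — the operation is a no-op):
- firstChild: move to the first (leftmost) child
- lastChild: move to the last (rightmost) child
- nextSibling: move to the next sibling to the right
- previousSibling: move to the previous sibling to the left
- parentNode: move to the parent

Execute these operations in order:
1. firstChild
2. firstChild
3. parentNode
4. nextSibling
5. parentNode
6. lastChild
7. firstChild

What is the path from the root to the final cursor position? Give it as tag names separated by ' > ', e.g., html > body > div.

After 1 (firstChild): input
After 2 (firstChild): title
After 3 (parentNode): input
After 4 (nextSibling): button
After 5 (parentNode): header
After 6 (lastChild): meta
After 7 (firstChild): img

Answer: header > meta > img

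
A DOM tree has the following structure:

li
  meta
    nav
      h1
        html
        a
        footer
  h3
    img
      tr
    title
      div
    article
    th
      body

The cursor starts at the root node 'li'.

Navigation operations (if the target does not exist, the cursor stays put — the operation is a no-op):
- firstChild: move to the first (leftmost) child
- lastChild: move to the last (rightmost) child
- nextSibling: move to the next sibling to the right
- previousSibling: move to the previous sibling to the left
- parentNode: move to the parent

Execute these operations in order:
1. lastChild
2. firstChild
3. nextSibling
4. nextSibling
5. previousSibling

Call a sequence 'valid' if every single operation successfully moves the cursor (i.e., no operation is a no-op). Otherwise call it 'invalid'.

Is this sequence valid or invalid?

After 1 (lastChild): h3
After 2 (firstChild): img
After 3 (nextSibling): title
After 4 (nextSibling): article
After 5 (previousSibling): title

Answer: valid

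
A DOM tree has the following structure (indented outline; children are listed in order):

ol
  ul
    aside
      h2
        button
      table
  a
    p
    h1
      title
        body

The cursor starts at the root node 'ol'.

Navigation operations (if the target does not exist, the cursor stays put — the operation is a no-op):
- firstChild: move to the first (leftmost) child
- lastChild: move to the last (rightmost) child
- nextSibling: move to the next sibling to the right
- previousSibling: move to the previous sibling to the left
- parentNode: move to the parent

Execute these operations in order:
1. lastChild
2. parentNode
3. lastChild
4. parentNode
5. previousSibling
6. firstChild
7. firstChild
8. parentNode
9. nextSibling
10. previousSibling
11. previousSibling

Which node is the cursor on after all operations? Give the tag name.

Answer: ul

Derivation:
After 1 (lastChild): a
After 2 (parentNode): ol
After 3 (lastChild): a
After 4 (parentNode): ol
After 5 (previousSibling): ol (no-op, stayed)
After 6 (firstChild): ul
After 7 (firstChild): aside
After 8 (parentNode): ul
After 9 (nextSibling): a
After 10 (previousSibling): ul
After 11 (previousSibling): ul (no-op, stayed)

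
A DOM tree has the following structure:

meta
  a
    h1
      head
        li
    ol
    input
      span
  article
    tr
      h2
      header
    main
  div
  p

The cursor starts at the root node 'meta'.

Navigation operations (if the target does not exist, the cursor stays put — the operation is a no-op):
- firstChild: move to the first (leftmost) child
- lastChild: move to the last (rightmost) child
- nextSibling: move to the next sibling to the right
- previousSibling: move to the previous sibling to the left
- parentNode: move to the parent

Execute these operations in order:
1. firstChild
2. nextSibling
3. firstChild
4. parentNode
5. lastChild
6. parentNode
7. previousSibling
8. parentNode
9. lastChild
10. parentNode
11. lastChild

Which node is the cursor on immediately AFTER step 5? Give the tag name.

Answer: main

Derivation:
After 1 (firstChild): a
After 2 (nextSibling): article
After 3 (firstChild): tr
After 4 (parentNode): article
After 5 (lastChild): main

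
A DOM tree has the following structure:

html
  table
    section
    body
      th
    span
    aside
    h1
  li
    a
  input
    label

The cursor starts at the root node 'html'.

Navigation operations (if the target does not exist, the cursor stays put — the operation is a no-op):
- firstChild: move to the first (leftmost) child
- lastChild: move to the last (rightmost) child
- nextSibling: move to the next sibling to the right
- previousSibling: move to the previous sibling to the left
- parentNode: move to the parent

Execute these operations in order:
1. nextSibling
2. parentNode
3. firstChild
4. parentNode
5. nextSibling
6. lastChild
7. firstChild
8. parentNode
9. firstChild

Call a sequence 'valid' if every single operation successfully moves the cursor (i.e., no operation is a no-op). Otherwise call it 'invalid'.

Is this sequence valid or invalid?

After 1 (nextSibling): html (no-op, stayed)
After 2 (parentNode): html (no-op, stayed)
After 3 (firstChild): table
After 4 (parentNode): html
After 5 (nextSibling): html (no-op, stayed)
After 6 (lastChild): input
After 7 (firstChild): label
After 8 (parentNode): input
After 9 (firstChild): label

Answer: invalid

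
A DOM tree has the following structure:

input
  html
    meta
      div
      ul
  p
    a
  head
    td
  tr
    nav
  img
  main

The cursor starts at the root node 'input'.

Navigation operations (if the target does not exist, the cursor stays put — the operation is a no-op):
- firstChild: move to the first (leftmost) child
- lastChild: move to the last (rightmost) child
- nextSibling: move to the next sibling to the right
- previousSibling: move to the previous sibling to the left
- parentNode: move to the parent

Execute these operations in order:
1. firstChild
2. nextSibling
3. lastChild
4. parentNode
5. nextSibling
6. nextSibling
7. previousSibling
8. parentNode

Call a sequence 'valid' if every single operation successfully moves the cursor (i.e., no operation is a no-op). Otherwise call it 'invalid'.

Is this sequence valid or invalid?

After 1 (firstChild): html
After 2 (nextSibling): p
After 3 (lastChild): a
After 4 (parentNode): p
After 5 (nextSibling): head
After 6 (nextSibling): tr
After 7 (previousSibling): head
After 8 (parentNode): input

Answer: valid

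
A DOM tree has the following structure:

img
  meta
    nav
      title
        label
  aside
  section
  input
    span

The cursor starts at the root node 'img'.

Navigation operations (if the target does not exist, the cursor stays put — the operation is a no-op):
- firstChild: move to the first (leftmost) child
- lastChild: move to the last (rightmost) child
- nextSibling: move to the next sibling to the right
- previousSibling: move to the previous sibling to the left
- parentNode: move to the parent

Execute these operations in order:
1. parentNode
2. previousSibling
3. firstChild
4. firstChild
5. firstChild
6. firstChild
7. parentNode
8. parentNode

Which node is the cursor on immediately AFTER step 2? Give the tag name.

After 1 (parentNode): img (no-op, stayed)
After 2 (previousSibling): img (no-op, stayed)

Answer: img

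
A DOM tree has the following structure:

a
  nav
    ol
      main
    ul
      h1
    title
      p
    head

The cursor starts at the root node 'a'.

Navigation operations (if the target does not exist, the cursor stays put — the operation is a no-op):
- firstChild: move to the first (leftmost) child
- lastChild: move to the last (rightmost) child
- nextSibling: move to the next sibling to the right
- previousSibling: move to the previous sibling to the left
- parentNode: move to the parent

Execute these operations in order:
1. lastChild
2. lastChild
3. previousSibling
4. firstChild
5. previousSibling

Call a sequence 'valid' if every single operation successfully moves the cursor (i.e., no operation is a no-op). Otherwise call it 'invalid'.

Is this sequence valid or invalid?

Answer: invalid

Derivation:
After 1 (lastChild): nav
After 2 (lastChild): head
After 3 (previousSibling): title
After 4 (firstChild): p
After 5 (previousSibling): p (no-op, stayed)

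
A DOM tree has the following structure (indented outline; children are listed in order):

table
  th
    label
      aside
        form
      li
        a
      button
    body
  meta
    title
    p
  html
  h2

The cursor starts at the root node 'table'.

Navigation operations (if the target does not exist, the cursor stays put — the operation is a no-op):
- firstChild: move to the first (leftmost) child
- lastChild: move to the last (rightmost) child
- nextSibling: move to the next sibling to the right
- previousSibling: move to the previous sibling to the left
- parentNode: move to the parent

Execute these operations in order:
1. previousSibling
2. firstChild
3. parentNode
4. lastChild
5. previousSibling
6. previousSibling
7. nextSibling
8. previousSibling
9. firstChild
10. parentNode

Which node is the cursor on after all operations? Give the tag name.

Answer: meta

Derivation:
After 1 (previousSibling): table (no-op, stayed)
After 2 (firstChild): th
After 3 (parentNode): table
After 4 (lastChild): h2
After 5 (previousSibling): html
After 6 (previousSibling): meta
After 7 (nextSibling): html
After 8 (previousSibling): meta
After 9 (firstChild): title
After 10 (parentNode): meta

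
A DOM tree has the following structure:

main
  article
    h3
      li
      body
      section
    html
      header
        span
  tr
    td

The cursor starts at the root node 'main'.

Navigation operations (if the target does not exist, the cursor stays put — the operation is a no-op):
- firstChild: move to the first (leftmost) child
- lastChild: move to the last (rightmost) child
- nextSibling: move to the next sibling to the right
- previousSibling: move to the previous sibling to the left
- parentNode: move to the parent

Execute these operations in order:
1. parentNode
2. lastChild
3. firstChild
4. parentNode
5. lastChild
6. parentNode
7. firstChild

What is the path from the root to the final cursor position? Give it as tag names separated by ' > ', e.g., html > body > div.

After 1 (parentNode): main (no-op, stayed)
After 2 (lastChild): tr
After 3 (firstChild): td
After 4 (parentNode): tr
After 5 (lastChild): td
After 6 (parentNode): tr
After 7 (firstChild): td

Answer: main > tr > td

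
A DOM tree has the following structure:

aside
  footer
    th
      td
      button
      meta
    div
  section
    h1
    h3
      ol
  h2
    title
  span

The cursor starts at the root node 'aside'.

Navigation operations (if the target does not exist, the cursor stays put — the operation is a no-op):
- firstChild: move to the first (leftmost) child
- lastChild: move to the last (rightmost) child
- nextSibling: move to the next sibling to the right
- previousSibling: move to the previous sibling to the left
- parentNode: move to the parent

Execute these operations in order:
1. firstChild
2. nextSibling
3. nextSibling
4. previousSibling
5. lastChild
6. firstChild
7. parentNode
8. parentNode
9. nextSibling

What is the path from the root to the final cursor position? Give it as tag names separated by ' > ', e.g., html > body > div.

Answer: aside > h2

Derivation:
After 1 (firstChild): footer
After 2 (nextSibling): section
After 3 (nextSibling): h2
After 4 (previousSibling): section
After 5 (lastChild): h3
After 6 (firstChild): ol
After 7 (parentNode): h3
After 8 (parentNode): section
After 9 (nextSibling): h2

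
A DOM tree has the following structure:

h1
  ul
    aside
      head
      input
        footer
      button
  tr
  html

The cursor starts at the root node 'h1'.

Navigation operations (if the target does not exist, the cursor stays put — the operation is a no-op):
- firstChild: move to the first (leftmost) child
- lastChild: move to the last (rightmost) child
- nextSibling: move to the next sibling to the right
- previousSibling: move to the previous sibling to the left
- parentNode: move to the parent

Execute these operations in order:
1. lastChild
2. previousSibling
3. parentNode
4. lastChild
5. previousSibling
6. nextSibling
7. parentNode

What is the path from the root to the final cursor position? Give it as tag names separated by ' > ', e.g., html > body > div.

After 1 (lastChild): html
After 2 (previousSibling): tr
After 3 (parentNode): h1
After 4 (lastChild): html
After 5 (previousSibling): tr
After 6 (nextSibling): html
After 7 (parentNode): h1

Answer: h1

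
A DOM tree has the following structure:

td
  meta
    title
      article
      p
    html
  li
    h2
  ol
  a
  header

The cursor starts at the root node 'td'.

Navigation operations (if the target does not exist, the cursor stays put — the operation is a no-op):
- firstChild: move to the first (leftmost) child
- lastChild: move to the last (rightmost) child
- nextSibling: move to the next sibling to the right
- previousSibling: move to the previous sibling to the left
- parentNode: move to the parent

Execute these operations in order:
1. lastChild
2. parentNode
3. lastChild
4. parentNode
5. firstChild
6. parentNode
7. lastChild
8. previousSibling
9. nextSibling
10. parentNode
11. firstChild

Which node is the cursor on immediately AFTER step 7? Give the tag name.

After 1 (lastChild): header
After 2 (parentNode): td
After 3 (lastChild): header
After 4 (parentNode): td
After 5 (firstChild): meta
After 6 (parentNode): td
After 7 (lastChild): header

Answer: header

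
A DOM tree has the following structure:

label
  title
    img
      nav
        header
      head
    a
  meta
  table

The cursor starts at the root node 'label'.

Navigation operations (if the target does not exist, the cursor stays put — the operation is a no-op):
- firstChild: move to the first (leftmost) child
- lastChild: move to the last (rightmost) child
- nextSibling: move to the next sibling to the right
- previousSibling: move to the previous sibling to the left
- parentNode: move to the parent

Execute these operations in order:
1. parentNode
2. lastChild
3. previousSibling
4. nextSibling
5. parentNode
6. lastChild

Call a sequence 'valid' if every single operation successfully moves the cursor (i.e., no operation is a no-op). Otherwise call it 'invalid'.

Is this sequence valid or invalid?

After 1 (parentNode): label (no-op, stayed)
After 2 (lastChild): table
After 3 (previousSibling): meta
After 4 (nextSibling): table
After 5 (parentNode): label
After 6 (lastChild): table

Answer: invalid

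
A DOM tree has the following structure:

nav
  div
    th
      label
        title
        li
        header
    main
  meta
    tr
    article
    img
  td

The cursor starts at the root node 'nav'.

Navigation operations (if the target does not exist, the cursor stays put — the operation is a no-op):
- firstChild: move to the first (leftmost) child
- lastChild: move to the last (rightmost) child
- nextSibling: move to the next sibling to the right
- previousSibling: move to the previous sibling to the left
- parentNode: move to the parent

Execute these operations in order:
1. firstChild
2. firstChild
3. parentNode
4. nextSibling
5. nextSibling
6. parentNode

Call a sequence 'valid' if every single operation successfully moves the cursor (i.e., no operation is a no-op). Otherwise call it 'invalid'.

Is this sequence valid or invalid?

Answer: valid

Derivation:
After 1 (firstChild): div
After 2 (firstChild): th
After 3 (parentNode): div
After 4 (nextSibling): meta
After 5 (nextSibling): td
After 6 (parentNode): nav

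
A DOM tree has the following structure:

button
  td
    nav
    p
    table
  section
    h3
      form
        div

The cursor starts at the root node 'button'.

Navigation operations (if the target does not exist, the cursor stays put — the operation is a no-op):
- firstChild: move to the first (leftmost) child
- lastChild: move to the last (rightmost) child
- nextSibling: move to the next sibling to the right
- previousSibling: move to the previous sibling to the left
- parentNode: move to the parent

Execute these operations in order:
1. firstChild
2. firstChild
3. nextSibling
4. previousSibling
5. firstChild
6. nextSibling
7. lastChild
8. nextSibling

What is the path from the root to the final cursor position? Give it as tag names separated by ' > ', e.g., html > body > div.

After 1 (firstChild): td
After 2 (firstChild): nav
After 3 (nextSibling): p
After 4 (previousSibling): nav
After 5 (firstChild): nav (no-op, stayed)
After 6 (nextSibling): p
After 7 (lastChild): p (no-op, stayed)
After 8 (nextSibling): table

Answer: button > td > table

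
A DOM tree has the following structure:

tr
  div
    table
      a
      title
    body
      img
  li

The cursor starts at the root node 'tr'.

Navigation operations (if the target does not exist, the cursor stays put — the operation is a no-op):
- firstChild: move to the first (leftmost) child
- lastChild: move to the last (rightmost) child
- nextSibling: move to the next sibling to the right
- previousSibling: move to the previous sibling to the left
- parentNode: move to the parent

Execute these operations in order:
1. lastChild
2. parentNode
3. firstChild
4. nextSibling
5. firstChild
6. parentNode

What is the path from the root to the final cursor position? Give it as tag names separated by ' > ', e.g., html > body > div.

After 1 (lastChild): li
After 2 (parentNode): tr
After 3 (firstChild): div
After 4 (nextSibling): li
After 5 (firstChild): li (no-op, stayed)
After 6 (parentNode): tr

Answer: tr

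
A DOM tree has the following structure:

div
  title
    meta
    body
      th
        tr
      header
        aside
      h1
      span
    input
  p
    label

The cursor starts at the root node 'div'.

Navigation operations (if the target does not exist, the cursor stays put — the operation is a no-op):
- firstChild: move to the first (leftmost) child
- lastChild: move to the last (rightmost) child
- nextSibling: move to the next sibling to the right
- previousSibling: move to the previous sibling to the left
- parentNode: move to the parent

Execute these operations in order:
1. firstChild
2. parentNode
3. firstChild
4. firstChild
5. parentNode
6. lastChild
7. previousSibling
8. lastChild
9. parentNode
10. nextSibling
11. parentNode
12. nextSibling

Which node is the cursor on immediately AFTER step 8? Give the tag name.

Answer: span

Derivation:
After 1 (firstChild): title
After 2 (parentNode): div
After 3 (firstChild): title
After 4 (firstChild): meta
After 5 (parentNode): title
After 6 (lastChild): input
After 7 (previousSibling): body
After 8 (lastChild): span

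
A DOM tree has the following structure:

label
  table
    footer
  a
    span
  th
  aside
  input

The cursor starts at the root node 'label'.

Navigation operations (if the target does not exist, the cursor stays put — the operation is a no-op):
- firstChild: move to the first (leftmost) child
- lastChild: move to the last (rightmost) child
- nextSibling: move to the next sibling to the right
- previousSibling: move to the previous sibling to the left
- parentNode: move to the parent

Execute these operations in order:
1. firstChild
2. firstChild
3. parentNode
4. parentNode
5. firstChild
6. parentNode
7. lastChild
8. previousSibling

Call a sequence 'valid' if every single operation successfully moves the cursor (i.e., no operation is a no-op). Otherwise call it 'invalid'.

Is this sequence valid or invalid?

After 1 (firstChild): table
After 2 (firstChild): footer
After 3 (parentNode): table
After 4 (parentNode): label
After 5 (firstChild): table
After 6 (parentNode): label
After 7 (lastChild): input
After 8 (previousSibling): aside

Answer: valid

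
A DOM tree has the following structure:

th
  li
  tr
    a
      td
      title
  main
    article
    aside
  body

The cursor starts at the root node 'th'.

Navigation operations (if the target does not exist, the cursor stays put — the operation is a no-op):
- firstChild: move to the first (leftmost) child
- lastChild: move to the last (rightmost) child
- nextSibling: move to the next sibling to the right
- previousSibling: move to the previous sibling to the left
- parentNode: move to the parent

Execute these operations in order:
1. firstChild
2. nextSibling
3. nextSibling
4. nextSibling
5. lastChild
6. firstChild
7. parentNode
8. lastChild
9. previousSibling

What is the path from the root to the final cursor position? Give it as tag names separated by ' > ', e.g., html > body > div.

After 1 (firstChild): li
After 2 (nextSibling): tr
After 3 (nextSibling): main
After 4 (nextSibling): body
After 5 (lastChild): body (no-op, stayed)
After 6 (firstChild): body (no-op, stayed)
After 7 (parentNode): th
After 8 (lastChild): body
After 9 (previousSibling): main

Answer: th > main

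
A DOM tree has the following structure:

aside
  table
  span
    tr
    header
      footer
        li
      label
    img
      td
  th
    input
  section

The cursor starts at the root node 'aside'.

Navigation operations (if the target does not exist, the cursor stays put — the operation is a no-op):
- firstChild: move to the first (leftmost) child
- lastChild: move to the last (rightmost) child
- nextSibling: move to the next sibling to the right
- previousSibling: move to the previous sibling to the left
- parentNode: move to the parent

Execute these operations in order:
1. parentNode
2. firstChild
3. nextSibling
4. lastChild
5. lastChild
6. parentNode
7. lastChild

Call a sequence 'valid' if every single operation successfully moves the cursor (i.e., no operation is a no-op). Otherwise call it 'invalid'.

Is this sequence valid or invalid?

Answer: invalid

Derivation:
After 1 (parentNode): aside (no-op, stayed)
After 2 (firstChild): table
After 3 (nextSibling): span
After 4 (lastChild): img
After 5 (lastChild): td
After 6 (parentNode): img
After 7 (lastChild): td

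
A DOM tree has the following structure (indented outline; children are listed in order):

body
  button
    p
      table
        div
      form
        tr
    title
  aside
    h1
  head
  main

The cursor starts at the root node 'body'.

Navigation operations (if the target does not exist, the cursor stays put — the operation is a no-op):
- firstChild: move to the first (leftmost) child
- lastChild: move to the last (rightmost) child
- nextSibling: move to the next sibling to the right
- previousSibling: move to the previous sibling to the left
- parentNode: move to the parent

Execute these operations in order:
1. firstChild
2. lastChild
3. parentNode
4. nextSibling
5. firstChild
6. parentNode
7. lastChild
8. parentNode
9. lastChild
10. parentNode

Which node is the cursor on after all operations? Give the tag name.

Answer: aside

Derivation:
After 1 (firstChild): button
After 2 (lastChild): title
After 3 (parentNode): button
After 4 (nextSibling): aside
After 5 (firstChild): h1
After 6 (parentNode): aside
After 7 (lastChild): h1
After 8 (parentNode): aside
After 9 (lastChild): h1
After 10 (parentNode): aside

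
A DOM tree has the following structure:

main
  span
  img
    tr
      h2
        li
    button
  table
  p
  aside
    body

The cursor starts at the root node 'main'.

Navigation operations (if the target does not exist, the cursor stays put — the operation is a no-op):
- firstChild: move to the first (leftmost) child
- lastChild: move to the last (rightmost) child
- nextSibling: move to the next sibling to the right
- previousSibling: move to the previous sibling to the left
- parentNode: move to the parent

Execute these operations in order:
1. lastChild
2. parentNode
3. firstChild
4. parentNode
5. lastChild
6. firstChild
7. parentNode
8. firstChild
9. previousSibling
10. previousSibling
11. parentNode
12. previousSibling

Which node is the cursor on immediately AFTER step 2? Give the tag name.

Answer: main

Derivation:
After 1 (lastChild): aside
After 2 (parentNode): main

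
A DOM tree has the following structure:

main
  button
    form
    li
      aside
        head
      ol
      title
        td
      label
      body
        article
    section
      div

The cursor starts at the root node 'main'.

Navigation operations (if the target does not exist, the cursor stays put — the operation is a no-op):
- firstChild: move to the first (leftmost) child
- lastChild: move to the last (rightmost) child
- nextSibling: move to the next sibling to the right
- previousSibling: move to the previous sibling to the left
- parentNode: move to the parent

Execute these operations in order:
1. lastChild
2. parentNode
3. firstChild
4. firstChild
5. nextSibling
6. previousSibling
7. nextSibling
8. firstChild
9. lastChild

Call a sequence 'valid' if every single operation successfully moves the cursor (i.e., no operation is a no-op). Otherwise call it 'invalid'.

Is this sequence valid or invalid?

Answer: valid

Derivation:
After 1 (lastChild): button
After 2 (parentNode): main
After 3 (firstChild): button
After 4 (firstChild): form
After 5 (nextSibling): li
After 6 (previousSibling): form
After 7 (nextSibling): li
After 8 (firstChild): aside
After 9 (lastChild): head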